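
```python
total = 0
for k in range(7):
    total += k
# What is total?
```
Trace:
  total=0
  total=0, k=0
  total=1, k=1
  total=3, k=2
  total=6, k=3
  total=10, k=4
  total=15, k=5
  total=21, k=6

Final answer: 21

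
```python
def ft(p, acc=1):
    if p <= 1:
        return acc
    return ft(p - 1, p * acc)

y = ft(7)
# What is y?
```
Call trace:
ft(p=7, acc=1)
  ft(p=6, acc=7)
    ft(p=5, acc=42)
      ft(p=4, acc=210)
        ft(p=3, acc=840)
          ft(p=2, acc=2520)
            ft(p=1, acc=5040)
            -> return 5040
          -> return 5040
        -> return 5040
      -> return 5040
    -> return 5040
  -> return 5040
-> return 5040

Final answer: 5040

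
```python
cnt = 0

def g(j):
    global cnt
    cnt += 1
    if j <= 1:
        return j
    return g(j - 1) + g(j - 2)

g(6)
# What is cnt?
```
Call trace (a repeated sub-call is expanded the first time; later identical calls just restate its return value):
g(j=6)
  g(j=5)
    g(j=4)
      g(j=3)
        g(j=2)
          g(j=1)
          -> return 1
          g(j=0)
          -> return 0
        -> return 1
        g(j=1)
        -> return 1
      -> return 2
      g(j=2) -> return 1  (same call as traced above)
    -> return 3
    g(j=3) -> return 2  (same call as traced above)
  -> return 5
  g(j=4) -> return 3  (same call as traced above)
-> return 8

cnt is incremented once per call, so count the calls in each subtree. Let C(j) = number of calls made by g(j).
C(0) = C(1) = 1 (base case, no recursion); C(j) = 1 + C(j - 1) + C(j - 2) otherwise.
C(2) = 1 + C(1) + C(0) = 1 + 1 + 1 = 3
C(3) = 1 + C(2) + C(1) = 1 + 3 + 1 = 5
C(4) = 1 + C(3) + C(2) = 1 + 5 + 3 = 9
C(5) = 1 + C(4) + C(3) = 1 + 9 + 5 = 15
C(6) = 1 + C(5) + C(4) = 1 + 15 + 9 = 25
cnt = C(6) = 25

Final answer: 25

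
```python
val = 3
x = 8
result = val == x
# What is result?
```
Trace:
  val=3
  val=3, x=8
  val=3, x=8, result=False

Final answer: False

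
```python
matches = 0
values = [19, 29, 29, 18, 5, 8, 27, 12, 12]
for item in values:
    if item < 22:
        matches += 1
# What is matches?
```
Trace:
  matches=0
  matches=1, item=19
  matches=1, item=29
  matches=1, item=29
  matches=2, item=18
  matches=3, item=5
  matches=4, item=8
  matches=4, item=27
  matches=5, item=12
  matches=6, item=12

Final answer: 6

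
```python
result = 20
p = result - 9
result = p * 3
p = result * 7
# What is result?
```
Trace:
  result=20
  result=20, p=11
  result=33, p=11
  result=33, p=231

Final answer: 33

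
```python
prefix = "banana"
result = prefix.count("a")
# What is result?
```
Trace:
  prefix='banana'
  prefix='banana', result=3

Final answer: 3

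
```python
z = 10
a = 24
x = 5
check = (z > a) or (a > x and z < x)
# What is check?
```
Trace:
  z=10
  z=10, a=24
  z=10, a=24, x=5
  z=10, a=24, x=5, check=False

Final answer: False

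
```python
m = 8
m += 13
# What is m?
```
Trace:
  m=8
  m=21

Final answer: 21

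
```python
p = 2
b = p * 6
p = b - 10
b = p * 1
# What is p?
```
Trace:
  p=2
  p=2, b=12
  p=2, b=12
  p=2, b=2

Final answer: 2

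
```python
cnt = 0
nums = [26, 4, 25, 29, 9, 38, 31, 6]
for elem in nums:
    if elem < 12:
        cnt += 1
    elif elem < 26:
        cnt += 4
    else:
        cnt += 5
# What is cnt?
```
Trace:
  cnt=0
  cnt=5, elem=26
  cnt=6, elem=4
  cnt=10, elem=25
  cnt=15, elem=29
  cnt=16, elem=9
  cnt=21, elem=38
  cnt=26, elem=31
  cnt=27, elem=6

Final answer: 27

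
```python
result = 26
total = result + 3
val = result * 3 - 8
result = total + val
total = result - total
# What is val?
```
Trace:
  result=26
  result=26, total=29
  result=26, total=29, val=70
  result=99, total=29, val=70
  result=99, total=70, val=70

Final answer: 70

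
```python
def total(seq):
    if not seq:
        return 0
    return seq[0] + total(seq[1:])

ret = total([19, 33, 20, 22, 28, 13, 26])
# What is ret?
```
Call trace:
total(seq=[19, 33, 20, 22, 28, 13, 26])
  total(seq=[33, 20, 22, 28, 13, 26])
    total(seq=[20, 22, 28, 13, 26])
      total(seq=[22, 28, 13, 26])
        total(seq=[28, 13, 26])
          total(seq=[13, 26])
            total(seq=[26])
              total(seq=[])
              -> return 0
            -> return 26
          -> return 39
        -> return 67
      -> return 89
    -> return 109
  -> return 142
-> return 161

Final answer: 161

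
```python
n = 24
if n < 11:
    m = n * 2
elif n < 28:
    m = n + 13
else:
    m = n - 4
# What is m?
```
Trace:
  n=24
  n=24, m=37

Final answer: 37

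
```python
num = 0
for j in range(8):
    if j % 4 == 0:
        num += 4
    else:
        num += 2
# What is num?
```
Trace:
  num=0
  num=4, j=0
  num=6, j=1
  num=8, j=2
  num=10, j=3
  num=14, j=4
  num=16, j=5
  num=18, j=6
  num=20, j=7

Final answer: 20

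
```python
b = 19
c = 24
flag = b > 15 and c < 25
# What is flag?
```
Trace:
  b=19
  b=19, c=24
  b=19, c=24, flag=True

Final answer: True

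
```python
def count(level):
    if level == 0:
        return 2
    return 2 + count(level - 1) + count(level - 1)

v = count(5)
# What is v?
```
Call trace (a repeated sub-call is expanded the first time; later identical calls just restate its return value):
count(level=5)
  count(level=4)
    count(level=3)
      count(level=2)
        count(level=1)
          count(level=0)
          -> return 2
          count(level=0)
          -> return 2
        -> return 6
        count(level=1) -> return 6  (same call as traced above)
      -> return 14
      count(level=2) -> return 14  (same call as traced above)
    -> return 30
    count(level=3) -> return 30  (same call as traced above)
  -> return 62
  count(level=4) -> return 62  (same call as traced above)
-> return 126

Final answer: 126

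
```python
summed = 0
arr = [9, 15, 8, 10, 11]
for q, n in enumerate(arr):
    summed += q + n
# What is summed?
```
Trace:
  summed=0
  summed=9, q=0, n=9
  summed=25, q=1, n=15
  summed=35, q=2, n=8
  summed=48, q=3, n=10
  summed=63, q=4, n=11

Final answer: 63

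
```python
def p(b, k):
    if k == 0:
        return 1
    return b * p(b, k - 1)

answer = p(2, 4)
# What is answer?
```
Call trace:
p(b=2, k=4)
  p(b=2, k=3)
    p(b=2, k=2)
      p(b=2, k=1)
        p(b=2, k=0)
        -> return 1
      -> return 2
    -> return 4
  -> return 8
-> return 16

Final answer: 16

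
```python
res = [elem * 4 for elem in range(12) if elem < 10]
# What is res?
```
Trace:
  elem=0
  elem=1
  elem=2
  elem=3
  elem=4
  elem=5
  elem=6
  elem=7
  elem=8
  elem=9
  elem=10
  elem=11
  res=[0, 4, 8, 12, 16, 20, 24, 28, 32, 36]

Final answer: [0, 4, 8, 12, 16, 20, 24, 28, 32, 36]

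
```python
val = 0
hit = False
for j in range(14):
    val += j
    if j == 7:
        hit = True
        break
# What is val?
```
Trace:
  val=0
  val=0, hit=False
  val=0, hit=False, j=0
  val=1, hit=False, j=1
  val=3, hit=False, j=2
  val=6, hit=False, j=3
  val=10, hit=False, j=4
  val=15, hit=False, j=5
  val=21, hit=False, j=6
  val=28, hit=True, j=7

Final answer: 28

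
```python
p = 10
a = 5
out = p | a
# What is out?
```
Trace:
  p=10
  p=10, a=5
  p=10, a=5, out=15

Final answer: 15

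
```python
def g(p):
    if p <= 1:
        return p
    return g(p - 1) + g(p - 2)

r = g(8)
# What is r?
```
Call trace (a repeated sub-call is expanded the first time; later identical calls just restate its return value):
g(p=8)
  g(p=7)
    g(p=6)
      g(p=5)
        g(p=4)
          g(p=3)
            g(p=2)
              g(p=1)
              -> return 1
              g(p=0)
              -> return 0
            -> return 1
            g(p=1)
            -> return 1
          -> return 2
          g(p=2) -> return 1  (same call as traced above)
        -> return 3
        g(p=3) -> return 2  (same call as traced above)
      -> return 5
      g(p=4) -> return 3  (same call as traced above)
    -> return 8
    g(p=5) -> return 5  (same call as traced above)
  -> return 13
  g(p=6) -> return 8  (same call as traced above)
-> return 21

Final answer: 21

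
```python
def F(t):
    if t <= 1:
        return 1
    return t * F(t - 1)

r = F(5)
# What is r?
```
Call trace:
F(t=5)
  F(t=4)
    F(t=3)
      F(t=2)
        F(t=1)
        -> return 1
      -> return 2
    -> return 6
  -> return 24
-> return 120

Final answer: 120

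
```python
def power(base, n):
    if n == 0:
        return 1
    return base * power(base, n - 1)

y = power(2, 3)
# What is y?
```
Call trace:
power(base=2, n=3)
  power(base=2, n=2)
    power(base=2, n=1)
      power(base=2, n=0)
      -> return 1
    -> return 2
  -> return 4
-> return 8

Final answer: 8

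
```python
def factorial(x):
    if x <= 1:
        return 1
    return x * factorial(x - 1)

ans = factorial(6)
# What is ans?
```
Call trace:
factorial(x=6)
  factorial(x=5)
    factorial(x=4)
      factorial(x=3)
        factorial(x=2)
          factorial(x=1)
          -> return 1
        -> return 2
      -> return 6
    -> return 24
  -> return 120
-> return 720

Final answer: 720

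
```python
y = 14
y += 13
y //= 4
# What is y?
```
Trace:
  y=14
  y=27
  y=6

Final answer: 6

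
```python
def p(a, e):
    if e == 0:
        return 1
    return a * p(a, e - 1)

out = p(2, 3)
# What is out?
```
Call trace:
p(a=2, e=3)
  p(a=2, e=2)
    p(a=2, e=1)
      p(a=2, e=0)
      -> return 1
    -> return 2
  -> return 4
-> return 8

Final answer: 8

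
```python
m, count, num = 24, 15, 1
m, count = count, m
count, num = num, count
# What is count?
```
Trace:
  m=24, count=15, num=1
  m=15, count=24, num=1
  m=15, count=1, num=24

Final answer: 1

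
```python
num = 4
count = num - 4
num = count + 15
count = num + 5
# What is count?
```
Trace:
  num=4
  num=4, count=0
  num=15, count=0
  num=15, count=20

Final answer: 20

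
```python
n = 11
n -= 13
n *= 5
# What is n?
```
Trace:
  n=11
  n=-2
  n=-10

Final answer: -10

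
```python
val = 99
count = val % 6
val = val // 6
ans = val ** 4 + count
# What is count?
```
Trace:
  val=99
  val=99, count=3
  val=16, count=3
  val=16, count=3, ans=65539

Final answer: 3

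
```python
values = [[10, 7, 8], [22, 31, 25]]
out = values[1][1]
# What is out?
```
Trace:
  values=[[10, 7, 8], [22, 31, 25]]
  values=[[10, 7, 8], [22, 31, 25]], out=31

Final answer: 31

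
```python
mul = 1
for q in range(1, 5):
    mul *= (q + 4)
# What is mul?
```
Trace:
  mul=1
  mul=5, q=1
  mul=30, q=2
  mul=210, q=3
  mul=1680, q=4

Final answer: 1680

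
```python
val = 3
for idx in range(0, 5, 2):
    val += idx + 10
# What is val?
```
Trace:
  val=3
  val=13, idx=0
  val=25, idx=2
  val=39, idx=4

Final answer: 39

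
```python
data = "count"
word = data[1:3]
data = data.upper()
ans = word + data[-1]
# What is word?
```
Trace:
  data='count'
  data='count', word='ou'
  data='COUNT', word='ou'
  data='COUNT', word='ou', ans='ouT'

Final answer: 'ou'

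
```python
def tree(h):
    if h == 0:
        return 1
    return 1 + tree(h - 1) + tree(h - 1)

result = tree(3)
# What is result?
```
Call trace (a repeated sub-call is expanded the first time; later identical calls just restate its return value):
tree(h=3)
  tree(h=2)
    tree(h=1)
      tree(h=0)
      -> return 1
      tree(h=0)
      -> return 1
    -> return 3
    tree(h=1) -> return 3  (same call as traced above)
  -> return 7
  tree(h=2) -> return 7  (same call as traced above)
-> return 15

Final answer: 15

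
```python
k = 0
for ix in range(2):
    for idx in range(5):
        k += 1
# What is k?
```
Trace:
  k=0
  k=1, ix=0, idx=0
  k=2, ix=0, idx=1
  k=3, ix=0, idx=2
  k=4, ix=0, idx=3
  k=5, ix=0, idx=4
  k=6, ix=1, idx=0
  k=7, ix=1, idx=1
  k=8, ix=1, idx=2
  k=9, ix=1, idx=3
  k=10, ix=1, idx=4

Final answer: 10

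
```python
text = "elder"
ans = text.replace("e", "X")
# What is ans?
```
Trace:
  text='elder'
  text='elder', ans='XldXr'

Final answer: 'XldXr'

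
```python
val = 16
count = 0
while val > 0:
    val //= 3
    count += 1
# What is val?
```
Trace:
  val=16
  val=16, count=0
  val=5, count=1
  val=1, count=2
  val=0, count=3

Final answer: 0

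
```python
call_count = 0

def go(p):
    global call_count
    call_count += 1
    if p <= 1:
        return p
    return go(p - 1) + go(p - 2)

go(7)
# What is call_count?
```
Call trace (a repeated sub-call is expanded the first time; later identical calls just restate its return value):
go(p=7)
  go(p=6)
    go(p=5)
      go(p=4)
        go(p=3)
          go(p=2)
            go(p=1)
            -> return 1
            go(p=0)
            -> return 0
          -> return 1
          go(p=1)
          -> return 1
        -> return 2
        go(p=2) -> return 1  (same call as traced above)
      -> return 3
      go(p=3) -> return 2  (same call as traced above)
    -> return 5
    go(p=4) -> return 3  (same call as traced above)
  -> return 8
  go(p=5) -> return 5  (same call as traced above)
-> return 13

call_count is incremented once per call, so count the calls in each subtree. Let C(p) = number of calls made by go(p).
C(0) = C(1) = 1 (base case, no recursion); C(p) = 1 + C(p - 1) + C(p - 2) otherwise.
C(2) = 1 + C(1) + C(0) = 1 + 1 + 1 = 3
C(3) = 1 + C(2) + C(1) = 1 + 3 + 1 = 5
C(4) = 1 + C(3) + C(2) = 1 + 5 + 3 = 9
C(5) = 1 + C(4) + C(3) = 1 + 9 + 5 = 15
C(6) = 1 + C(5) + C(4) = 1 + 15 + 9 = 25
C(7) = 1 + C(6) + C(5) = 1 + 25 + 15 = 41
call_count = C(7) = 41

Final answer: 41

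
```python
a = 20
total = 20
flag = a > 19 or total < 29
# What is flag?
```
Trace:
  a=20
  a=20, total=20
  a=20, total=20, flag=True

Final answer: True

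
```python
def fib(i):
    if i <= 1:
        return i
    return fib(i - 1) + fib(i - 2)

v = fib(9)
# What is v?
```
Call trace (a repeated sub-call is expanded the first time; later identical calls just restate its return value):
fib(i=9)
  fib(i=8)
    fib(i=7)
      fib(i=6)
        fib(i=5)
          fib(i=4)
            fib(i=3)
              fib(i=2)
                fib(i=1)
                -> return 1
                fib(i=0)
                -> return 0
              -> return 1
              fib(i=1)
              -> return 1
            -> return 2
            fib(i=2) -> return 1  (same call as traced above)
          -> return 3
          fib(i=3) -> return 2  (same call as traced above)
        -> return 5
        fib(i=4) -> return 3  (same call as traced above)
      -> return 8
      fib(i=5) -> return 5  (same call as traced above)
    -> return 13
    fib(i=6) -> return 8  (same call as traced above)
  -> return 21
  fib(i=7) -> return 13  (same call as traced above)
-> return 34

Final answer: 34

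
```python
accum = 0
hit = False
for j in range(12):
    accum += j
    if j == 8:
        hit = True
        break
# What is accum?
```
Trace:
  accum=0
  accum=0, hit=False
  accum=0, hit=False, j=0
  accum=1, hit=False, j=1
  accum=3, hit=False, j=2
  accum=6, hit=False, j=3
  accum=10, hit=False, j=4
  accum=15, hit=False, j=5
  accum=21, hit=False, j=6
  accum=28, hit=False, j=7
  accum=36, hit=True, j=8

Final answer: 36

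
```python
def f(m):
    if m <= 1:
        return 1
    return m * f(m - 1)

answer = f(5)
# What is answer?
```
Call trace:
f(m=5)
  f(m=4)
    f(m=3)
      f(m=2)
        f(m=1)
        -> return 1
      -> return 2
    -> return 6
  -> return 24
-> return 120

Final answer: 120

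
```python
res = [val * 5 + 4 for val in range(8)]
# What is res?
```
Trace:
  val=0
  val=1
  val=2
  val=3
  val=4
  val=5
  val=6
  val=7
  res=[4, 9, 14, 19, 24, 29, 34, 39]

Final answer: [4, 9, 14, 19, 24, 29, 34, 39]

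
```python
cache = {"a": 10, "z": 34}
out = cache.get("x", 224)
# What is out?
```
Trace:
  cache={'a': 10, 'z': 34}
  cache={'a': 10, 'z': 34}, out=224

Final answer: 224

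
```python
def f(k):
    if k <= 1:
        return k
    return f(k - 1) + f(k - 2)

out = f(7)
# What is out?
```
Call trace (a repeated sub-call is expanded the first time; later identical calls just restate its return value):
f(k=7)
  f(k=6)
    f(k=5)
      f(k=4)
        f(k=3)
          f(k=2)
            f(k=1)
            -> return 1
            f(k=0)
            -> return 0
          -> return 1
          f(k=1)
          -> return 1
        -> return 2
        f(k=2) -> return 1  (same call as traced above)
      -> return 3
      f(k=3) -> return 2  (same call as traced above)
    -> return 5
    f(k=4) -> return 3  (same call as traced above)
  -> return 8
  f(k=5) -> return 5  (same call as traced above)
-> return 13

Final answer: 13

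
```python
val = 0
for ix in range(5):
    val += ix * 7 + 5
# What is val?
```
Trace:
  val=0
  val=5, ix=0
  val=17, ix=1
  val=36, ix=2
  val=62, ix=3
  val=95, ix=4

Final answer: 95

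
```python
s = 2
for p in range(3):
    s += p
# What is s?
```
Trace:
  s=2
  s=2, p=0
  s=3, p=1
  s=5, p=2

Final answer: 5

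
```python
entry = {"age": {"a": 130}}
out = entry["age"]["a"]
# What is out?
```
Trace:
  entry={'age': {'a': 130}}
  entry={'age': {'a': 130}}, out=130

Final answer: 130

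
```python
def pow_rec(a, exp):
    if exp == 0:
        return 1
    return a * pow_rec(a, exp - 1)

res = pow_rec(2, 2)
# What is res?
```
Call trace:
pow_rec(a=2, exp=2)
  pow_rec(a=2, exp=1)
    pow_rec(a=2, exp=0)
    -> return 1
  -> return 2
-> return 4

Final answer: 4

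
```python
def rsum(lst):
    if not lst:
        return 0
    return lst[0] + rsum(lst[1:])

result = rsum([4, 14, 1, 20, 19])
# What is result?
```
Call trace:
rsum(lst=[4, 14, 1, 20, 19])
  rsum(lst=[14, 1, 20, 19])
    rsum(lst=[1, 20, 19])
      rsum(lst=[20, 19])
        rsum(lst=[19])
          rsum(lst=[])
          -> return 0
        -> return 19
      -> return 39
    -> return 40
  -> return 54
-> return 58

Final answer: 58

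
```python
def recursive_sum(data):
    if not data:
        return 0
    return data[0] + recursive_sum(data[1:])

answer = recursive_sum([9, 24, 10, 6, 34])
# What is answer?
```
Call trace:
recursive_sum(data=[9, 24, 10, 6, 34])
  recursive_sum(data=[24, 10, 6, 34])
    recursive_sum(data=[10, 6, 34])
      recursive_sum(data=[6, 34])
        recursive_sum(data=[34])
          recursive_sum(data=[])
          -> return 0
        -> return 34
      -> return 40
    -> return 50
  -> return 74
-> return 83

Final answer: 83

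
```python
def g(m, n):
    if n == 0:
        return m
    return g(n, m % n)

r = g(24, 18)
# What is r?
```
Call trace:
g(m=24, n=18)
  g(m=18, n=6)
    g(m=6, n=0)
    -> return 6
  -> return 6
-> return 6

Final answer: 6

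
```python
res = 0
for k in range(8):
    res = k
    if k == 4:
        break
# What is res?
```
Trace:
  res=0
  res=0, k=0
  res=1, k=1
  res=2, k=2
  res=3, k=3
  res=4, k=4

Final answer: 4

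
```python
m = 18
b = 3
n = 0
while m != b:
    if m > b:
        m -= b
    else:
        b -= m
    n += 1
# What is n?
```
Trace:
  m=18
  m=18, b=3
  m=18, b=3, n=0
  m=15, b=3, n=1
  m=12, b=3, n=2
  m=9, b=3, n=3
  m=6, b=3, n=4
  m=3, b=3, n=5

Final answer: 5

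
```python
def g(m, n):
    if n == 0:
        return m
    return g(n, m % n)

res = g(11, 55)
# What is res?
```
Call trace:
g(m=11, n=55)
  g(m=55, n=11)
    g(m=11, n=0)
    -> return 11
  -> return 11
-> return 11

Final answer: 11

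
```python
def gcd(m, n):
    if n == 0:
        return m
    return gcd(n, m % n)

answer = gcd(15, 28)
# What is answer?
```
Call trace:
gcd(m=15, n=28)
  gcd(m=28, n=15)
    gcd(m=15, n=13)
      gcd(m=13, n=2)
        gcd(m=2, n=1)
          gcd(m=1, n=0)
          -> return 1
        -> return 1
      -> return 1
    -> return 1
  -> return 1
-> return 1

Final answer: 1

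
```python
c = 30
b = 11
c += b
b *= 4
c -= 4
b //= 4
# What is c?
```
Trace:
  c=30
  c=30, b=11
  c=41, b=11
  c=41, b=44
  c=37, b=44
  c=37, b=11

Final answer: 37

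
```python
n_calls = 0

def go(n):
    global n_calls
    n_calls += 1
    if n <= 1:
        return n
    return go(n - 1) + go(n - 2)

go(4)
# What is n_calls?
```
Call trace (a repeated sub-call is expanded the first time; later identical calls just restate its return value):
go(n=4)
  go(n=3)
    go(n=2)
      go(n=1)
      -> return 1
      go(n=0)
      -> return 0
    -> return 1
    go(n=1)
    -> return 1
  -> return 2
  go(n=2) -> return 1  (same call as traced above)
-> return 3

n_calls is incremented once per call, so count the calls in each subtree. Let C(n) = number of calls made by go(n).
C(0) = C(1) = 1 (base case, no recursion); C(n) = 1 + C(n - 1) + C(n - 2) otherwise.
C(2) = 1 + C(1) + C(0) = 1 + 1 + 1 = 3
C(3) = 1 + C(2) + C(1) = 1 + 3 + 1 = 5
C(4) = 1 + C(3) + C(2) = 1 + 5 + 3 = 9
n_calls = C(4) = 9

Final answer: 9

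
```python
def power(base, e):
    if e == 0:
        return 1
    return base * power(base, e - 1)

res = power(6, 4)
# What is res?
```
Call trace:
power(base=6, e=4)
  power(base=6, e=3)
    power(base=6, e=2)
      power(base=6, e=1)
        power(base=6, e=0)
        -> return 1
      -> return 6
    -> return 36
  -> return 216
-> return 1296

Final answer: 1296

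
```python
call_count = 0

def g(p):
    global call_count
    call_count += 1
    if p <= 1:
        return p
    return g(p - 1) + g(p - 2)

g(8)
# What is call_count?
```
Call trace (a repeated sub-call is expanded the first time; later identical calls just restate its return value):
g(p=8)
  g(p=7)
    g(p=6)
      g(p=5)
        g(p=4)
          g(p=3)
            g(p=2)
              g(p=1)
              -> return 1
              g(p=0)
              -> return 0
            -> return 1
            g(p=1)
            -> return 1
          -> return 2
          g(p=2) -> return 1  (same call as traced above)
        -> return 3
        g(p=3) -> return 2  (same call as traced above)
      -> return 5
      g(p=4) -> return 3  (same call as traced above)
    -> return 8
    g(p=5) -> return 5  (same call as traced above)
  -> return 13
  g(p=6) -> return 8  (same call as traced above)
-> return 21

call_count is incremented once per call, so count the calls in each subtree. Let C(p) = number of calls made by g(p).
C(0) = C(1) = 1 (base case, no recursion); C(p) = 1 + C(p - 1) + C(p - 2) otherwise.
C(2) = 1 + C(1) + C(0) = 1 + 1 + 1 = 3
C(3) = 1 + C(2) + C(1) = 1 + 3 + 1 = 5
C(4) = 1 + C(3) + C(2) = 1 + 5 + 3 = 9
C(5) = 1 + C(4) + C(3) = 1 + 9 + 5 = 15
C(6) = 1 + C(5) + C(4) = 1 + 15 + 9 = 25
C(7) = 1 + C(6) + C(5) = 1 + 25 + 15 = 41
C(8) = 1 + C(7) + C(6) = 1 + 41 + 25 = 67
call_count = C(8) = 67

Final answer: 67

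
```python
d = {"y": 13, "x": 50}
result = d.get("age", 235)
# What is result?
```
Trace:
  d={'y': 13, 'x': 50}
  d={'y': 13, 'x': 50}, result=235

Final answer: 235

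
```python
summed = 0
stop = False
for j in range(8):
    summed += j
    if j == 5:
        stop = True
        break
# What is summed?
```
Trace:
  summed=0
  summed=0, stop=False
  summed=0, stop=False, j=0
  summed=1, stop=False, j=1
  summed=3, stop=False, j=2
  summed=6, stop=False, j=3
  summed=10, stop=False, j=4
  summed=15, stop=True, j=5

Final answer: 15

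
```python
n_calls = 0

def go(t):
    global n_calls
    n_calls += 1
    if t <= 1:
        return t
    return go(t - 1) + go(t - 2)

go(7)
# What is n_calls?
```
Call trace (a repeated sub-call is expanded the first time; later identical calls just restate its return value):
go(t=7)
  go(t=6)
    go(t=5)
      go(t=4)
        go(t=3)
          go(t=2)
            go(t=1)
            -> return 1
            go(t=0)
            -> return 0
          -> return 1
          go(t=1)
          -> return 1
        -> return 2
        go(t=2) -> return 1  (same call as traced above)
      -> return 3
      go(t=3) -> return 2  (same call as traced above)
    -> return 5
    go(t=4) -> return 3  (same call as traced above)
  -> return 8
  go(t=5) -> return 5  (same call as traced above)
-> return 13

n_calls is incremented once per call, so count the calls in each subtree. Let C(t) = number of calls made by go(t).
C(0) = C(1) = 1 (base case, no recursion); C(t) = 1 + C(t - 1) + C(t - 2) otherwise.
C(2) = 1 + C(1) + C(0) = 1 + 1 + 1 = 3
C(3) = 1 + C(2) + C(1) = 1 + 3 + 1 = 5
C(4) = 1 + C(3) + C(2) = 1 + 5 + 3 = 9
C(5) = 1 + C(4) + C(3) = 1 + 9 + 5 = 15
C(6) = 1 + C(5) + C(4) = 1 + 15 + 9 = 25
C(7) = 1 + C(6) + C(5) = 1 + 25 + 15 = 41
n_calls = C(7) = 41

Final answer: 41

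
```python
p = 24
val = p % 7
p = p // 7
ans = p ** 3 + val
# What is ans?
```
Trace:
  p=24
  p=24, val=3
  p=3, val=3
  p=3, val=3, ans=30

Final answer: 30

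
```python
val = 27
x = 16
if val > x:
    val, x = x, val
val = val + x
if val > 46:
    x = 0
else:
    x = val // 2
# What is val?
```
Trace:
  val=27
  val=27, x=16
  val=16, x=27
  val=43, x=27
  val=43, x=21

Final answer: 43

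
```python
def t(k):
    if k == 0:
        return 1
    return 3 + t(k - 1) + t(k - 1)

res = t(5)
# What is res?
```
Call trace (a repeated sub-call is expanded the first time; later identical calls just restate its return value):
t(k=5)
  t(k=4)
    t(k=3)
      t(k=2)
        t(k=1)
          t(k=0)
          -> return 1
          t(k=0)
          -> return 1
        -> return 5
        t(k=1) -> return 5  (same call as traced above)
      -> return 13
      t(k=2) -> return 13  (same call as traced above)
    -> return 29
    t(k=3) -> return 29  (same call as traced above)
  -> return 61
  t(k=4) -> return 61  (same call as traced above)
-> return 125

Final answer: 125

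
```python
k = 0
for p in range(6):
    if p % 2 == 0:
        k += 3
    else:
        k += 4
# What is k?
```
Trace:
  k=0
  k=3, p=0
  k=7, p=1
  k=10, p=2
  k=14, p=3
  k=17, p=4
  k=21, p=5

Final answer: 21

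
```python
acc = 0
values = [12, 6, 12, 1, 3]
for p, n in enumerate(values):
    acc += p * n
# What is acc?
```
Trace:
  acc=0
  acc=0, p=0, n=12
  acc=6, p=1, n=6
  acc=30, p=2, n=12
  acc=33, p=3, n=1
  acc=45, p=4, n=3

Final answer: 45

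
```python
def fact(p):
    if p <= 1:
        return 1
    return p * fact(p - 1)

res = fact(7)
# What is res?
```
Call trace:
fact(p=7)
  fact(p=6)
    fact(p=5)
      fact(p=4)
        fact(p=3)
          fact(p=2)
            fact(p=1)
            -> return 1
          -> return 2
        -> return 6
      -> return 24
    -> return 120
  -> return 720
-> return 5040

Final answer: 5040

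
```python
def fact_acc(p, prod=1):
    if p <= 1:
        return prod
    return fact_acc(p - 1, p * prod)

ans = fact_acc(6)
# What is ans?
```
Call trace:
fact_acc(p=6, prod=1)
  fact_acc(p=5, prod=6)
    fact_acc(p=4, prod=30)
      fact_acc(p=3, prod=120)
        fact_acc(p=2, prod=360)
          fact_acc(p=1, prod=720)
          -> return 720
        -> return 720
      -> return 720
    -> return 720
  -> return 720
-> return 720

Final answer: 720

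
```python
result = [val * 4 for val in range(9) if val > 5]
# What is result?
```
Trace:
  val=0
  val=1
  val=2
  val=3
  val=4
  val=5
  val=6
  val=7
  val=8
  result=[24, 28, 32]

Final answer: [24, 28, 32]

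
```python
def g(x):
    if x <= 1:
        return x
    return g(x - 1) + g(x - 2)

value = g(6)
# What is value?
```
Call trace (a repeated sub-call is expanded the first time; later identical calls just restate its return value):
g(x=6)
  g(x=5)
    g(x=4)
      g(x=3)
        g(x=2)
          g(x=1)
          -> return 1
          g(x=0)
          -> return 0
        -> return 1
        g(x=1)
        -> return 1
      -> return 2
      g(x=2) -> return 1  (same call as traced above)
    -> return 3
    g(x=3) -> return 2  (same call as traced above)
  -> return 5
  g(x=4) -> return 3  (same call as traced above)
-> return 8

Final answer: 8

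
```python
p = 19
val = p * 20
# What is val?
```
Trace:
  p=19
  p=19, val=380

Final answer: 380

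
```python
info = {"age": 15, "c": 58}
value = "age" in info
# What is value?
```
Trace:
  info={'age': 15, 'c': 58}
  info={'age': 15, 'c': 58}, value=True

Final answer: True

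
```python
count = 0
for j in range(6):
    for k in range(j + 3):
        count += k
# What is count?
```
Trace:
  count=0
  count=0, j=0, k=0
  count=1, j=0, k=1
  count=3, j=0, k=2
  count=3, j=1, k=0
  count=4, j=1, k=1
  count=6, j=1, k=2
  count=9, j=1, k=3
  count=9, j=2, k=0
  count=10, j=2, k=1
  count=12, j=2, k=2
  count=15, j=2, k=3
  count=19, j=2, k=4
  count=19, j=3, k=0
  count=20, j=3, k=1
  count=22, j=3, k=2
  count=25, j=3, k=3
  count=29, j=3, k=4
  count=34, j=3, k=5
  count=34, j=4, k=0
  count=35, j=4, k=1
  count=37, j=4, k=2
  count=40, j=4, k=3
  count=44, j=4, k=4
  count=49, j=4, k=5
  count=55, j=4, k=6
  count=55, j=5, k=0
  count=56, j=5, k=1
  count=58, j=5, k=2
  count=61, j=5, k=3
  count=65, j=5, k=4
  count=70, j=5, k=5
  count=76, j=5, k=6
  count=83, j=5, k=7

Final answer: 83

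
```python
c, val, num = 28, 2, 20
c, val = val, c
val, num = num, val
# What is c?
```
Trace:
  c=28, val=2, num=20
  c=2, val=28, num=20
  c=2, val=20, num=28

Final answer: 2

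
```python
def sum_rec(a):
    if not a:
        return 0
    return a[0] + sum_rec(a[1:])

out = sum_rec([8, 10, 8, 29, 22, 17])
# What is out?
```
Call trace:
sum_rec(a=[8, 10, 8, 29, 22, 17])
  sum_rec(a=[10, 8, 29, 22, 17])
    sum_rec(a=[8, 29, 22, 17])
      sum_rec(a=[29, 22, 17])
        sum_rec(a=[22, 17])
          sum_rec(a=[17])
            sum_rec(a=[])
            -> return 0
          -> return 17
        -> return 39
      -> return 68
    -> return 76
  -> return 86
-> return 94

Final answer: 94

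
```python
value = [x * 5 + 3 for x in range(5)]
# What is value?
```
Trace:
  x=0
  x=1
  x=2
  x=3
  x=4
  value=[3, 8, 13, 18, 23]

Final answer: [3, 8, 13, 18, 23]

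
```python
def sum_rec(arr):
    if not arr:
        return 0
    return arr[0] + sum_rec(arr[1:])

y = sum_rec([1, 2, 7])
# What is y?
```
Call trace:
sum_rec(arr=[1, 2, 7])
  sum_rec(arr=[2, 7])
    sum_rec(arr=[7])
      sum_rec(arr=[])
      -> return 0
    -> return 7
  -> return 9
-> return 10

Final answer: 10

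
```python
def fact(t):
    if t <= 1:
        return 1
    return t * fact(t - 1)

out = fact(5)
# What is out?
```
Call trace:
fact(t=5)
  fact(t=4)
    fact(t=3)
      fact(t=2)
        fact(t=1)
        -> return 1
      -> return 2
    -> return 6
  -> return 24
-> return 120

Final answer: 120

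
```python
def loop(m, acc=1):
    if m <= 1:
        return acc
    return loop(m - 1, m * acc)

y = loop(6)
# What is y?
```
Call trace:
loop(m=6, acc=1)
  loop(m=5, acc=6)
    loop(m=4, acc=30)
      loop(m=3, acc=120)
        loop(m=2, acc=360)
          loop(m=1, acc=720)
          -> return 720
        -> return 720
      -> return 720
    -> return 720
  -> return 720
-> return 720

Final answer: 720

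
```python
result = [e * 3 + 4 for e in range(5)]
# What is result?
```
Trace:
  e=0
  e=1
  e=2
  e=3
  e=4
  result=[4, 7, 10, 13, 16]

Final answer: [4, 7, 10, 13, 16]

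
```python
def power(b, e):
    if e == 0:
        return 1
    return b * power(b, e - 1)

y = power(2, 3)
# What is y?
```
Call trace:
power(b=2, e=3)
  power(b=2, e=2)
    power(b=2, e=1)
      power(b=2, e=0)
      -> return 1
    -> return 2
  -> return 4
-> return 8

Final answer: 8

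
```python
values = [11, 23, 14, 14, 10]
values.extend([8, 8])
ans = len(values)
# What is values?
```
Trace:
  values=[11, 23, 14, 14, 10]
  values=[11, 23, 14, 14, 10, 8, 8]
  values=[11, 23, 14, 14, 10, 8, 8], ans=7

Final answer: [11, 23, 14, 14, 10, 8, 8]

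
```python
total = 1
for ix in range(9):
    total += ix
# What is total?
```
Trace:
  total=1
  total=1, ix=0
  total=2, ix=1
  total=4, ix=2
  total=7, ix=3
  total=11, ix=4
  total=16, ix=5
  total=22, ix=6
  total=29, ix=7
  total=37, ix=8

Final answer: 37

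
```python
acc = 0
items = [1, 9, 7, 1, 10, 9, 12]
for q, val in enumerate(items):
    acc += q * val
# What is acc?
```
Trace:
  acc=0
  acc=0, q=0, val=1
  acc=9, q=1, val=9
  acc=23, q=2, val=7
  acc=26, q=3, val=1
  acc=66, q=4, val=10
  acc=111, q=5, val=9
  acc=183, q=6, val=12

Final answer: 183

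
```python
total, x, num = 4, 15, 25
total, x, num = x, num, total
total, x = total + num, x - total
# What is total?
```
Trace:
  total=4, x=15, num=25
  total=15, x=25, num=4
  total=19, x=10, num=4

Final answer: 19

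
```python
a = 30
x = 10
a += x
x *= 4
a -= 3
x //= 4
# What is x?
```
Trace:
  a=30
  a=30, x=10
  a=40, x=10
  a=40, x=40
  a=37, x=40
  a=37, x=10

Final answer: 10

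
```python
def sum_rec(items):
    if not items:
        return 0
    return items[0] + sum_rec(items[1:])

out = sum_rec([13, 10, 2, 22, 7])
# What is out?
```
Call trace:
sum_rec(items=[13, 10, 2, 22, 7])
  sum_rec(items=[10, 2, 22, 7])
    sum_rec(items=[2, 22, 7])
      sum_rec(items=[22, 7])
        sum_rec(items=[7])
          sum_rec(items=[])
          -> return 0
        -> return 7
      -> return 29
    -> return 31
  -> return 41
-> return 54

Final answer: 54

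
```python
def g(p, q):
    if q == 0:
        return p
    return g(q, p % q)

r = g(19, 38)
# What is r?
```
Call trace:
g(p=19, q=38)
  g(p=38, q=19)
    g(p=19, q=0)
    -> return 19
  -> return 19
-> return 19

Final answer: 19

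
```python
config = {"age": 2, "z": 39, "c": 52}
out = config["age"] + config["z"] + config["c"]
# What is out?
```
Trace:
  config={'age': 2, 'z': 39, 'c': 52}
  config={'age': 2, 'z': 39, 'c': 52}, out=93

Final answer: 93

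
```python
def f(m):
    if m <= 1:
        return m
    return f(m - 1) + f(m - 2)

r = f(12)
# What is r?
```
Call trace (a repeated sub-call is expanded the first time; later identical calls just restate its return value):
f(m=12)
  f(m=11)
    f(m=10)
      f(m=9)
        f(m=8)
          f(m=7)
            f(m=6)
              f(m=5)
                f(m=4)
                  f(m=3)
                    f(m=2)
                      f(m=1)
                      -> return 1
                      f(m=0)
                      -> return 0
                    -> return 1
                    f(m=1)
                    -> return 1
                  -> return 2
                  f(m=2) -> return 1  (same call as traced above)
                -> return 3
                f(m=3) -> return 2  (same call as traced above)
              -> return 5
              f(m=4) -> return 3  (same call as traced above)
            -> return 8
            f(m=5) -> return 5  (same call as traced above)
          -> return 13
          f(m=6) -> return 8  (same call as traced above)
        -> return 21
        f(m=7) -> return 13  (same call as traced above)
      -> return 34
      f(m=8) -> return 21  (same call as traced above)
    -> return 55
    f(m=9) -> return 34  (same call as traced above)
  -> return 89
  f(m=10) -> return 55  (same call as traced above)
-> return 144

Final answer: 144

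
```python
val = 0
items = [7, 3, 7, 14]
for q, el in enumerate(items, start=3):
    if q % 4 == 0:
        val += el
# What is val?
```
Trace:
  val=0
  val=0, q=3, el=7
  val=3, q=4, el=3
  val=3, q=5, el=7
  val=3, q=6, el=14

Final answer: 3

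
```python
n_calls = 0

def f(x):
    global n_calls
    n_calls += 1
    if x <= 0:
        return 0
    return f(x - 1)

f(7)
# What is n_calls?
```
Call trace:
f(x=7)
  f(x=6)
    f(x=5)
      f(x=4)
        f(x=3)
          f(x=2)
            f(x=1)
              f(x=0)
              -> return 0
            -> return 0
          -> return 0
        -> return 0
      -> return 0
    -> return 0
  -> return 0
-> return 0

n_calls is incremented once per call. f is entered once for each x = 7, 6, 5, 4, 3, 2, 1, 0 (the x <= 0 call returns without recursing), i.e. 7 + 1 calls.
n_calls = 8

Final answer: 8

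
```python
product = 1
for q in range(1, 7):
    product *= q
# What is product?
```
Trace:
  product=1
  product=1, q=1
  product=2, q=2
  product=6, q=3
  product=24, q=4
  product=120, q=5
  product=720, q=6

Final answer: 720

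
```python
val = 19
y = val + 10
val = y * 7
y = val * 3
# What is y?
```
Trace:
  val=19
  val=19, y=29
  val=203, y=29
  val=203, y=609

Final answer: 609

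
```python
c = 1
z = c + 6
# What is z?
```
Trace:
  c=1
  c=1, z=7

Final answer: 7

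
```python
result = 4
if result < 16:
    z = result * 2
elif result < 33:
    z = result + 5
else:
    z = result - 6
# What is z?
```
Trace:
  result=4
  result=4, z=8

Final answer: 8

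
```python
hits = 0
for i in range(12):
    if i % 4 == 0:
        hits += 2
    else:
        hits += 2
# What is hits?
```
Trace:
  hits=0
  hits=2, i=0
  hits=4, i=1
  hits=6, i=2
  hits=8, i=3
  hits=10, i=4
  hits=12, i=5
  hits=14, i=6
  hits=16, i=7
  hits=18, i=8
  hits=20, i=9
  hits=22, i=10
  hits=24, i=11

Final answer: 24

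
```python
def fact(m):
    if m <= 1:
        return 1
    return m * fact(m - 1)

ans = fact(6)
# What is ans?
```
Call trace:
fact(m=6)
  fact(m=5)
    fact(m=4)
      fact(m=3)
        fact(m=2)
          fact(m=1)
          -> return 1
        -> return 2
      -> return 6
    -> return 24
  -> return 120
-> return 720

Final answer: 720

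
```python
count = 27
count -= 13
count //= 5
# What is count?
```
Trace:
  count=27
  count=14
  count=2

Final answer: 2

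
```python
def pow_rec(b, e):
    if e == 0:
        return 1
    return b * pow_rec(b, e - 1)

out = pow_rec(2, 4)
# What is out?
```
Call trace:
pow_rec(b=2, e=4)
  pow_rec(b=2, e=3)
    pow_rec(b=2, e=2)
      pow_rec(b=2, e=1)
        pow_rec(b=2, e=0)
        -> return 1
      -> return 2
    -> return 4
  -> return 8
-> return 16

Final answer: 16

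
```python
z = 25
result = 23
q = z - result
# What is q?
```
Trace:
  z=25
  z=25, result=23
  z=25, result=23, q=2

Final answer: 2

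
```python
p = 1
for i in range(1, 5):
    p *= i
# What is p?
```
Trace:
  p=1
  p=1, i=1
  p=2, i=2
  p=6, i=3
  p=24, i=4

Final answer: 24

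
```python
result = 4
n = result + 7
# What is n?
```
Trace:
  result=4
  result=4, n=11

Final answer: 11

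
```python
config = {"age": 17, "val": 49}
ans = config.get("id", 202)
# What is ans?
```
Trace:
  config={'age': 17, 'val': 49}
  config={'age': 17, 'val': 49}, ans=202

Final answer: 202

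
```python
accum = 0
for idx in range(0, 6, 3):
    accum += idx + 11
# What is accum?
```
Trace:
  accum=0
  accum=11, idx=0
  accum=25, idx=3

Final answer: 25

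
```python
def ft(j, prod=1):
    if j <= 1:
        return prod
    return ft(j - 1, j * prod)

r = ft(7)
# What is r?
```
Call trace:
ft(j=7, prod=1)
  ft(j=6, prod=7)
    ft(j=5, prod=42)
      ft(j=4, prod=210)
        ft(j=3, prod=840)
          ft(j=2, prod=2520)
            ft(j=1, prod=5040)
            -> return 5040
          -> return 5040
        -> return 5040
      -> return 5040
    -> return 5040
  -> return 5040
-> return 5040

Final answer: 5040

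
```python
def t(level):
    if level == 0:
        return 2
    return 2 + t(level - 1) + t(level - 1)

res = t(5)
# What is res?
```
Call trace (a repeated sub-call is expanded the first time; later identical calls just restate its return value):
t(level=5)
  t(level=4)
    t(level=3)
      t(level=2)
        t(level=1)
          t(level=0)
          -> return 2
          t(level=0)
          -> return 2
        -> return 6
        t(level=1) -> return 6  (same call as traced above)
      -> return 14
      t(level=2) -> return 14  (same call as traced above)
    -> return 30
    t(level=3) -> return 30  (same call as traced above)
  -> return 62
  t(level=4) -> return 62  (same call as traced above)
-> return 126

Final answer: 126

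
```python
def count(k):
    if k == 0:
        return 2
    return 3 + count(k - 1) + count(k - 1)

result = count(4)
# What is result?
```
Call trace (a repeated sub-call is expanded the first time; later identical calls just restate its return value):
count(k=4)
  count(k=3)
    count(k=2)
      count(k=1)
        count(k=0)
        -> return 2
        count(k=0)
        -> return 2
      -> return 7
      count(k=1) -> return 7  (same call as traced above)
    -> return 17
    count(k=2) -> return 17  (same call as traced above)
  -> return 37
  count(k=3) -> return 37  (same call as traced above)
-> return 77

Final answer: 77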